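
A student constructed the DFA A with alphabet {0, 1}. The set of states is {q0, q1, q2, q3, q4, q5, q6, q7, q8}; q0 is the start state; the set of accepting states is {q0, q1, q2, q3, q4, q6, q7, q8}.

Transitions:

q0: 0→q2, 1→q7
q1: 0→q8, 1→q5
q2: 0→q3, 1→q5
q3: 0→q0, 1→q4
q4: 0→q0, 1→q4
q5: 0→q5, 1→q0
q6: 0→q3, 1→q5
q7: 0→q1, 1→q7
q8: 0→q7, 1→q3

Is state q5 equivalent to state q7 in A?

No

First remove the unreachable states {q6}; 8 states remain.
P0 = {q0,q1,q2,q3,q4,q7,q8} | {q5}.
On input 1, block {q0,q1,q2,q3,q4,q7,q8} splits into {q0,q3,q4,q7,q8} and {q1,q2}.
Split {q0,q3,q4,q7,q8} by δ(·,0) → {q3,q4,q8} and {q0,q7}.
No further refinement is possible. Final partition (4 blocks): {q3,q4,q8} | {q5} | {q1,q2} | {q0,q7}.
q5 and q7 end up in different blocks, so they are distinguishable. For instance, the string 'ε' is accepted from only q7.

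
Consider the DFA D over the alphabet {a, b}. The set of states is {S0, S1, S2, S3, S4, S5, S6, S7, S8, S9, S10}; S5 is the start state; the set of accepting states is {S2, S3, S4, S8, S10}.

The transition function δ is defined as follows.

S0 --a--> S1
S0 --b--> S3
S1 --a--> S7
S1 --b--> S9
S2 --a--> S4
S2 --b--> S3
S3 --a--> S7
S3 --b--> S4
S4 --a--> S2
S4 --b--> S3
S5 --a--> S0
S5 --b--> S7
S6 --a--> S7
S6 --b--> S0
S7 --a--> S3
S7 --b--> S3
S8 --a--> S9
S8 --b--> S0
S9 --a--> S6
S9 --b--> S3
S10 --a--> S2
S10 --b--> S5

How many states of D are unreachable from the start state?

BFS from S5 reaches {S0, S1, S2, S3, S4, S5, S6, S7, S9}; the 2 state(s) S8, S10 are never visited.

2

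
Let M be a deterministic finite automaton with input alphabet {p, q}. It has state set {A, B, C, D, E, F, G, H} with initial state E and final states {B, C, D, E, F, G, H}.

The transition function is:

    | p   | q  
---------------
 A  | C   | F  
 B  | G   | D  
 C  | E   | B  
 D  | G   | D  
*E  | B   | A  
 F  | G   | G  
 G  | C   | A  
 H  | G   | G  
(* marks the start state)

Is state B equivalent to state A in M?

No

First remove the unreachable states {H}; 7 states remain.
Start with accepting vs non-accepting: {B,C,D,E,F,G} | {A}.
Split {B,C,D,E,F,G} by δ(·,q) → {B,C,D,F} and {E,G}.
On input q, block {B,C,D,F} splits into {B,C,D} and {F}.
The partition is now stable with 4 blocks: {B,C,D} | {A} | {E,G} | {F}.
B and A end up in different blocks, so they are distinguishable. For instance, the string 'ε' is accepted from only B.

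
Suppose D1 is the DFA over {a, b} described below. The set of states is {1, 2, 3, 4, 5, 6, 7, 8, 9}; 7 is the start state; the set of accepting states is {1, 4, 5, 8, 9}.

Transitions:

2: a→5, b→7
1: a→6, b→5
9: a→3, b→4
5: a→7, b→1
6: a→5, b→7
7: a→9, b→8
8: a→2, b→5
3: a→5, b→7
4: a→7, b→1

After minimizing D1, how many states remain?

4

All states are reachable from the start state.
Initial partition by acceptance: {1,4,5,8,9} | {2,3,6,7}.
Split {2,3,6,7} by δ(·,b) → {2,3,6} and {7}.
Split {1,4,5,8,9} by δ(·,a) → {1,8,9} and {4,5}.
Stable partition: {1,8,9} | {2,3,6} | {7} | {4,5} — 4 equivalence classes.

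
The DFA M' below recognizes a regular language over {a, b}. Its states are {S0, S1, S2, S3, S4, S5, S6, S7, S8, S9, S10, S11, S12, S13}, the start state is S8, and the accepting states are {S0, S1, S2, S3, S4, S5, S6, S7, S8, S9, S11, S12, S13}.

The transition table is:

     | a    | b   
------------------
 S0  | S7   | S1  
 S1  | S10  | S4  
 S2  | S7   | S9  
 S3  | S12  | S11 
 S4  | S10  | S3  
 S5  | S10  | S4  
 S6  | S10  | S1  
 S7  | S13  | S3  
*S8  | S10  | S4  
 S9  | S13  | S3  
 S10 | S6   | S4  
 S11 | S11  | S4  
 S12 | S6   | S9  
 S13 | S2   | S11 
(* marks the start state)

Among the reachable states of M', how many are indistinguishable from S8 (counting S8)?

Reachable states from the start: {S1,S2,S3,S4,S6,S7,S8,S9,S10,S11,S12,S13}. Unreachable: {S0,S5} — drop them.
Start with accepting vs non-accepting: {S1,S2,S3,S4,S6,S7,S8,S9,S11,S12,S13} | {S10}.
Split {S1,S2,S3,S4,S6,S7,S8,S9,S11,S12,S13} by δ(·,a) → {S2,S3,S7,S9,S11,S12,S13} and {S1,S4,S6,S8}.
On input a, block {S2,S3,S7,S9,S11,S12,S13} splits into {S2,S3,S7,S9,S11,S13} and {S12}.
Split {S2,S3,S7,S9,S11,S13} by δ(·,a) → {S2,S7,S9,S11,S13} and {S3}.
Refine {S2,S7,S9,S11,S13} on symbol b: members go to different blocks, giving {S2,S13} and {S7,S9} and {S11}.
On input a, block {S2,S13} splits into {S2} and {S13}.
Split {S1,S4,S6,S8} by δ(·,b) → {S1,S6,S8} and {S4}.
On input b, block {S1,S6,S8} splits into {S1,S8} and {S6}.
Stable partition: {S2} | {S10} | {S1,S8} | {S12} | {S3} | {S7,S9} | {S11} | {S13} | {S4} | {S6} — 10 equivalence classes.
The equivalence class containing S8 is {S1,S8}, of size 2.

2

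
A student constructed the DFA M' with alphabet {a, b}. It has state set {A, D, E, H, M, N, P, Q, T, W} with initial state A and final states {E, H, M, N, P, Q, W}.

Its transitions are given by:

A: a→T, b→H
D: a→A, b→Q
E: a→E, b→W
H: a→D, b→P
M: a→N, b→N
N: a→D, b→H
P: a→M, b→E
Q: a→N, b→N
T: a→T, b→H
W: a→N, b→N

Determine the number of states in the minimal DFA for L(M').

All states are reachable from the start state.
P0 = {E,H,M,N,P,Q,W} | {A,D,T}.
Refine {E,H,M,N,P,Q,W} on symbol a: members go to different blocks, giving {E,M,P,Q,W} and {H,N}.
Refine {E,M,P,Q,W} on symbol a: members go to different blocks, giving {M,Q,W} and {E,P}.
Refine {A,D,T} on symbol b: members go to different blocks, giving {A,T} and {D}.
Split {H,N} by δ(·,b) → {N} and {H}.
On input a, block {E,P} splits into {E} and {P}.
The partition is now stable with 7 blocks: {M,Q,W} | {A,T} | {N} | {E} | {D} | {H} | {P}.

7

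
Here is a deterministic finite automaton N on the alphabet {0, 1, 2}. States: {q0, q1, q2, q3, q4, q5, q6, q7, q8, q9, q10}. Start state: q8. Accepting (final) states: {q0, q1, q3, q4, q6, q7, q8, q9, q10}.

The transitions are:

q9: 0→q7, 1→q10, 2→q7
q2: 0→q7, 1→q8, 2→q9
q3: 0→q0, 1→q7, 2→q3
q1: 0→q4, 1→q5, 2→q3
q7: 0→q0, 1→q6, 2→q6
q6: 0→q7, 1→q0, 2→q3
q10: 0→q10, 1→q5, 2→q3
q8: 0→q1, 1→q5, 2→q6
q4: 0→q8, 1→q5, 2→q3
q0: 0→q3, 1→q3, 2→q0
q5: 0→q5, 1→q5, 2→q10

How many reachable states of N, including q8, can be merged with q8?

States {q2,q9} cannot be reached from the start state, so discard them.
Start with accepting vs non-accepting: {q0,q1,q3,q4,q6,q7,q8,q10} | {q5}.
Split {q0,q1,q3,q4,q6,q7,q8,q10} by δ(·,1) → {q0,q3,q6,q7} and {q1,q4,q8,q10}.
No further refinement is possible. Final partition (3 blocks): {q0,q3,q6,q7} | {q5} | {q1,q4,q8,q10}.
The equivalence class containing q8 is {q1,q4,q8,q10}, of size 4.

4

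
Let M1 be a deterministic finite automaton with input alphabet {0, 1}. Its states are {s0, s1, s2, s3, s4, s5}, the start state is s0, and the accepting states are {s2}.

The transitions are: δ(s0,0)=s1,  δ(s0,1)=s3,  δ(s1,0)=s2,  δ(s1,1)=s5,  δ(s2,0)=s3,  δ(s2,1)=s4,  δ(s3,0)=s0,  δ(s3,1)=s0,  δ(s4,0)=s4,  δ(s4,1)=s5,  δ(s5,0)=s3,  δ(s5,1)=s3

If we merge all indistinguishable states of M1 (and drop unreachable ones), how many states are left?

6

Start with accepting vs non-accepting: {s2} | {s0,s1,s3,s4,s5}.
On input 0, block {s0,s1,s3,s4,s5} splits into {s0,s3,s4,s5} and {s1}.
Refine {s0,s3,s4,s5} on symbol 0: members go to different blocks, giving {s3,s4,s5} and {s0}.
Refine {s3,s4,s5} on symbol 0: members go to different blocks, giving {s4,s5} and {s3}.
Refine {s4,s5} on symbol 0: members go to different blocks, giving {s4} and {s5}.
Stable partition: {s2} | {s4} | {s1} | {s0} | {s3} | {s5} — 6 equivalence classes.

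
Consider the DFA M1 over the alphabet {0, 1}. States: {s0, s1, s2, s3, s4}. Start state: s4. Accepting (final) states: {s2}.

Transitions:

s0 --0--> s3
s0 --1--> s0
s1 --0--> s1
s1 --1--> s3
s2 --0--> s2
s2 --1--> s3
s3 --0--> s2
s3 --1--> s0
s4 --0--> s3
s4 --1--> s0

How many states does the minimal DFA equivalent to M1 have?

Reachable states from the start: {s0,s2,s3,s4}. Unreachable: {s1} — drop them.
Initial partition by acceptance: {s2} | {s0,s3,s4}.
Refine {s0,s3,s4} on symbol 0: members go to different blocks, giving {s0,s4} and {s3}.
Stable partition: {s2} | {s0,s4} | {s3} — 3 equivalence classes.

3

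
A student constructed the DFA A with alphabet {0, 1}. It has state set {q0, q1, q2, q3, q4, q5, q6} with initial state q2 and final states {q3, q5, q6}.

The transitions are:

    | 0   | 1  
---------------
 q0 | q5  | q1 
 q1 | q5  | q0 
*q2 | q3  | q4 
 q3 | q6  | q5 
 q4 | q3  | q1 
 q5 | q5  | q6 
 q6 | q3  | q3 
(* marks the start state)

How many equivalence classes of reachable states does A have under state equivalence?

2

Every state is reachable, so we keep all 7.
Start with accepting vs non-accepting: {q3,q5,q6} | {q0,q1,q2,q4}.
Stable partition: {q3,q5,q6} | {q0,q1,q2,q4} — 2 equivalence classes.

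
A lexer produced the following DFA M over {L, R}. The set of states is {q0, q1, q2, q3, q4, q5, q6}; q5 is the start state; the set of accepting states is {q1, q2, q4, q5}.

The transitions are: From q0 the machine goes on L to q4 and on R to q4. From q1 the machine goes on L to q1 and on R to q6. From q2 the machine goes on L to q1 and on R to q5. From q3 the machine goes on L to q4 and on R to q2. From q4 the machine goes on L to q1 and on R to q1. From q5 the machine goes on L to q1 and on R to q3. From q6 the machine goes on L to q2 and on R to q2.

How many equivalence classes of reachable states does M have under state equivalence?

3

States {q0} cannot be reached from the start state, so discard them.
P0 = {q1,q2,q4,q5} | {q3,q6}.
Split {q1,q2,q4,q5} by δ(·,R) → {q1,q5} and {q2,q4}.
No further refinement is possible. Final partition (3 blocks): {q1,q5} | {q3,q6} | {q2,q4}.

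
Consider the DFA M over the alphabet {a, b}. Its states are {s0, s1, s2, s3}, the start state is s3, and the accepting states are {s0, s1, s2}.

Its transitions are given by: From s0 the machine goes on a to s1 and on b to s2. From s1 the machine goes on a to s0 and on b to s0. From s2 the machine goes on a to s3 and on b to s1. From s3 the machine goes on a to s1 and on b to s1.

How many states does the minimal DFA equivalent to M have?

4

All states are reachable from the start state.
Initial partition by acceptance: {s0,s1,s2} | {s3}.
On input a, block {s0,s1,s2} splits into {s0,s1} and {s2}.
Split {s0,s1} by δ(·,b) → {s0} and {s1}.
The partition is now stable with 4 blocks: {s0} | {s3} | {s2} | {s1}.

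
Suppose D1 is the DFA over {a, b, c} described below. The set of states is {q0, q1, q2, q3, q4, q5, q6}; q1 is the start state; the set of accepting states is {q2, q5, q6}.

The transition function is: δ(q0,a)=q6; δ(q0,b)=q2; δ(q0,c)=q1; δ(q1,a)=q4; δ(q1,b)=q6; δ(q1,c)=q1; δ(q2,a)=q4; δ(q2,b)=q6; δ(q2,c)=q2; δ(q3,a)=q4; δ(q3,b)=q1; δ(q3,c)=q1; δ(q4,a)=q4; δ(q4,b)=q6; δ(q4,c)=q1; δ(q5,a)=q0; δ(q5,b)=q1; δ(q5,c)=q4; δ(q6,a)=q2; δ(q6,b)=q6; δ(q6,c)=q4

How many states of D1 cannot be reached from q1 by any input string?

No path from q1 leads to q0, q3, q5; the other 4 states are all reachable.

3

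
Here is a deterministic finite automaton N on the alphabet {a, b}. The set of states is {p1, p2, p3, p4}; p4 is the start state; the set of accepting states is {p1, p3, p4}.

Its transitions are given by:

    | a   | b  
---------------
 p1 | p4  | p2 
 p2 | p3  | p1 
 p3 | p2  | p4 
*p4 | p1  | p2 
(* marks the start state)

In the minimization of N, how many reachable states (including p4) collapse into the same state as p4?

Every state is reachable, so we keep all 4.
P0 = {p1,p3,p4} | {p2}.
Refine {p1,p3,p4} on symbol a: members go to different blocks, giving {p1,p4} and {p3}.
No further refinement is possible. Final partition (3 blocks): {p1,p4} | {p2} | {p3}.
State p4 belongs to the block {p1,p4}, which has 2 states.

2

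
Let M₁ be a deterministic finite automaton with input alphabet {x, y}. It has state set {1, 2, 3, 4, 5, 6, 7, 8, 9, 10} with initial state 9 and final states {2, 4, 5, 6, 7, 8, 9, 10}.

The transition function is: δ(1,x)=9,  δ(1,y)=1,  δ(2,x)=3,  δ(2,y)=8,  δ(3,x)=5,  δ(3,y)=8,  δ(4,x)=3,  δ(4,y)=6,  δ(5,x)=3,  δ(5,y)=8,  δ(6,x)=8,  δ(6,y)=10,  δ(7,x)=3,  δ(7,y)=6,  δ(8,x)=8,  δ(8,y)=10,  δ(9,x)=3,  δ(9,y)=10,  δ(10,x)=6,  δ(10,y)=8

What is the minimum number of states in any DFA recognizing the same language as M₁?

3

States {1,2,4,7} cannot be reached from the start state, so discard them.
P0 = {5,6,8,9,10} | {3}.
On input x, block {5,6,8,9,10} splits into {6,8,10} and {5,9}.
The partition is now stable with 3 blocks: {6,8,10} | {3} | {5,9}.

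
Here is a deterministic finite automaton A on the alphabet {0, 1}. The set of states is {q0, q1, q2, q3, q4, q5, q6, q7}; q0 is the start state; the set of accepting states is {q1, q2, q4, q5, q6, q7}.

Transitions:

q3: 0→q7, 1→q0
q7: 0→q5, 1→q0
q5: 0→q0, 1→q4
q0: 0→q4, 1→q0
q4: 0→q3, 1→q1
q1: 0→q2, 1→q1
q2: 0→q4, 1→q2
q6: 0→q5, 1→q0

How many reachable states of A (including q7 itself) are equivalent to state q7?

First remove the unreachable states {q6}; 7 states remain.
Start with accepting vs non-accepting: {q1,q2,q4,q5,q7} | {q0,q3}.
On input 0, block {q1,q2,q4,q5,q7} splits into {q1,q2,q7} and {q4,q5}.
On input 0, block {q1,q2,q7} splits into {q2,q7} and {q1}.
Split {q2,q7} by δ(·,1) → {q2} and {q7}.
Refine {q0,q3} on symbol 0: members go to different blocks, giving {q0} and {q3}.
On input 0, block {q4,q5} splits into {q4} and {q5}.
The partition is now stable with 7 blocks: {q2} | {q0} | {q4} | {q1} | {q7} | {q3} | {q5}.
State q7 belongs to the block {q7}, which has 1 states.

1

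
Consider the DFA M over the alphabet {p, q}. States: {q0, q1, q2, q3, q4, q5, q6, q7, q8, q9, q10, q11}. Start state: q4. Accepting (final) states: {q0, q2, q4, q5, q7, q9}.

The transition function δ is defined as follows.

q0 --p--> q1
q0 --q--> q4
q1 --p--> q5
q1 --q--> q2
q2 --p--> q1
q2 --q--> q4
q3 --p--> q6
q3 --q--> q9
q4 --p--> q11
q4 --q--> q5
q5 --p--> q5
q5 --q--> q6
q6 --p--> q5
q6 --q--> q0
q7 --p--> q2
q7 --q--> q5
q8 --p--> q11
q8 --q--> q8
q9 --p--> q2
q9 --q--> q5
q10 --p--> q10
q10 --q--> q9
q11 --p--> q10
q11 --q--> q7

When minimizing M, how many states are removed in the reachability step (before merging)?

No path from q4 leads to q3, q8; the other 10 states are all reachable.

2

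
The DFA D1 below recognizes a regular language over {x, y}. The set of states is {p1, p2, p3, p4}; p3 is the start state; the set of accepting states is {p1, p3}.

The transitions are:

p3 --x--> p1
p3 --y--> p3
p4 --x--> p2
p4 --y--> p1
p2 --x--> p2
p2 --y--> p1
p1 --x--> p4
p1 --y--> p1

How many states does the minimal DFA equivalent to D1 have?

Initial partition by acceptance: {p1,p3} | {p2,p4}.
On input x, block {p1,p3} splits into {p1} and {p3}.
Stable partition: {p1} | {p2,p4} | {p3} — 3 equivalence classes.

3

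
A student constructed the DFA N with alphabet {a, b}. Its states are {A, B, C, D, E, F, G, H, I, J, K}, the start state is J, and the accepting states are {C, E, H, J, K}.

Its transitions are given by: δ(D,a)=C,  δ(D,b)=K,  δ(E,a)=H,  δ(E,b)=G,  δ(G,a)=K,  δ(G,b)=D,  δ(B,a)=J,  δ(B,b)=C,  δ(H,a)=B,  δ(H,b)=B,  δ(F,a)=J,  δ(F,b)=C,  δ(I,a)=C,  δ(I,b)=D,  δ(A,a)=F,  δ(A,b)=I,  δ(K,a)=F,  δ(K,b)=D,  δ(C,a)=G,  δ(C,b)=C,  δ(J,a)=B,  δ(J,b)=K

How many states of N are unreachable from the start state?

BFS from J reaches {B, C, D, F, G, J, K}; the 4 state(s) A, E, H, I are never visited.

4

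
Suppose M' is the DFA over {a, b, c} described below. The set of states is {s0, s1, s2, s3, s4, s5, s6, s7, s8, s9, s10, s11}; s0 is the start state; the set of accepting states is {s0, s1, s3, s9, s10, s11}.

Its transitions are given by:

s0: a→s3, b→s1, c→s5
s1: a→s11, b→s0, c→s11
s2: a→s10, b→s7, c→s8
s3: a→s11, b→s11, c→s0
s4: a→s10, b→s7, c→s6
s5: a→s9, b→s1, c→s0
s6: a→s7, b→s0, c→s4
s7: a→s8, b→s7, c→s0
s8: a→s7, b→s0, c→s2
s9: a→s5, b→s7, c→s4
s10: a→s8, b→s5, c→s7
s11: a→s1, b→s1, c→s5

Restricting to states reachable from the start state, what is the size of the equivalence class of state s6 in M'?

Initial partition by acceptance: {s0,s1,s3,s9,s10,s11} | {s2,s4,s5,s6,s7,s8}.
Split {s0,s1,s3,s9,s10,s11} by δ(·,a) → {s0,s1,s3,s11} and {s9,s10}.
Split {s0,s1,s3,s11} by δ(·,c) → {s0,s11} and {s1,s3}.
Refine {s2,s4,s5,s6,s7,s8} on symbol a: members go to different blocks, giving {s2,s4,s5} and {s6,s7,s8}.
Refine {s2,s4,s5} on symbol b: members go to different blocks, giving {s2,s4} and {s5}.
On input a, block {s9,s10} splits into {s9} and {s10}.
Split {s6,s7,s8} by δ(·,b) → {s6,s8} and {s7}.
No further refinement is possible. Final partition (8 blocks): {s0,s11} | {s2,s4} | {s9} | {s1,s3} | {s6,s8} | {s5} | {s10} | {s7}.
State s6 belongs to the block {s6,s8}, which has 2 states.

2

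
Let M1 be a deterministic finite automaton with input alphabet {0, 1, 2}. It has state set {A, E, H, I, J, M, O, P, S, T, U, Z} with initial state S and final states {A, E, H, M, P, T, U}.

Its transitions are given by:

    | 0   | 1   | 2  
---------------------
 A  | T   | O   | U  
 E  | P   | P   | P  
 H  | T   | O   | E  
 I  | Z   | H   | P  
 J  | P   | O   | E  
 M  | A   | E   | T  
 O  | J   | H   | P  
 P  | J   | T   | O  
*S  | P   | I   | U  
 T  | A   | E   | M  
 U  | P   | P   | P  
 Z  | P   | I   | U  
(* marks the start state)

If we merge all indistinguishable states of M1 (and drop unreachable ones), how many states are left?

6

Initial partition by acceptance: {A,E,H,M,P,T,U} | {I,J,O,S,Z}.
Split {A,E,H,M,P,T,U} by δ(·,0) → {A,E,H,M,T,U} and {P}.
Split {A,E,H,M,T,U} by δ(·,0) → {A,H,M,T} and {E,U}.
Refine {A,H,M,T} on symbol 1: members go to different blocks, giving {A,H} and {M,T}.
Split {I,J,O,S,Z} by δ(·,0) → {J,S,Z} and {I,O}.
Stable partition: {A,H} | {J,S,Z} | {P} | {E,U} | {M,T} | {I,O} — 6 equivalence classes.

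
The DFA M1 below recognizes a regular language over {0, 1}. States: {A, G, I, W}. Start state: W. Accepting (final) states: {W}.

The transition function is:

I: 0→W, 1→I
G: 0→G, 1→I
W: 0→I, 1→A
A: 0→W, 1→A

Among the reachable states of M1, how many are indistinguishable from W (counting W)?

First remove the unreachable states {G}; 3 states remain.
Start with accepting vs non-accepting: {W} | {A,I}.
The partition is now stable with 2 blocks: {W} | {A,I}.
The equivalence class containing W is {W}, of size 1.

1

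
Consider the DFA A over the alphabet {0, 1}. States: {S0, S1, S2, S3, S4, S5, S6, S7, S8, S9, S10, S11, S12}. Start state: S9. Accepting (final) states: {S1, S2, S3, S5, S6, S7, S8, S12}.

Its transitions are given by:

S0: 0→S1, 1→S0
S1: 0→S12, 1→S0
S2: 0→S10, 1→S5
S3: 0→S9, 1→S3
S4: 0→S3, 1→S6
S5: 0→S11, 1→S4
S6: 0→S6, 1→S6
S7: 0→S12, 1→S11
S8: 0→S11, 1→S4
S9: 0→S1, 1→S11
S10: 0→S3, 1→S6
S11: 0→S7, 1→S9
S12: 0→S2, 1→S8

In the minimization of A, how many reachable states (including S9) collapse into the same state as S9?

3

Start with accepting vs non-accepting: {S1,S2,S3,S5,S6,S7,S8,S12} | {S0,S4,S9,S10,S11}.
Refine {S1,S2,S3,S5,S6,S7,S8,S12} on symbol 0: members go to different blocks, giving {S1,S6,S7,S12} and {S2,S3,S5,S8}.
Refine {S1,S6,S7,S12} on symbol 0: members go to different blocks, giving {S1,S6,S7} and {S12}.
Refine {S1,S6,S7} on symbol 0: members go to different blocks, giving {S1,S7} and {S6}.
On input 0, block {S0,S4,S9,S10,S11} splits into {S0,S9,S11} and {S4,S10}.
On input 0, block {S2,S3,S5,S8} splits into {S3,S5,S8} and {S2}.
On input 1, block {S3,S5,S8} splits into {S5,S8} and {S3}.
The partition is now stable with 8 blocks: {S1,S7} | {S0,S9,S11} | {S5,S8} | {S12} | {S6} | {S4,S10} | {S2} | {S3}.
State S9 belongs to the block {S0,S9,S11}, which has 3 states.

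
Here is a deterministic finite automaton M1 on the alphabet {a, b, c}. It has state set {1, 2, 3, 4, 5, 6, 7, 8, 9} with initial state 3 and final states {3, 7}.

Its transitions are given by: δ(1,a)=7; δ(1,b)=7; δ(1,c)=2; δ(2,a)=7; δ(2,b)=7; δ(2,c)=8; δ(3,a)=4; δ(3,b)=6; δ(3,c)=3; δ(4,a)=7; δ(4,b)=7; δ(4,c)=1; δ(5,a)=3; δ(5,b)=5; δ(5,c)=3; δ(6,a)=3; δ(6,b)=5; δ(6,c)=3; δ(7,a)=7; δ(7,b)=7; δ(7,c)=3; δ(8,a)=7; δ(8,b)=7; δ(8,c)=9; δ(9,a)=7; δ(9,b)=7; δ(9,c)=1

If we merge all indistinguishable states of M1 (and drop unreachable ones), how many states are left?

4

Start with accepting vs non-accepting: {3,7} | {1,2,4,5,6,8,9}.
Refine {3,7} on symbol a: members go to different blocks, giving {3} and {7}.
On input a, block {1,2,4,5,6,8,9} splits into {1,2,4,8,9} and {5,6}.
No further refinement is possible. Final partition (4 blocks): {3} | {1,2,4,8,9} | {7} | {5,6}.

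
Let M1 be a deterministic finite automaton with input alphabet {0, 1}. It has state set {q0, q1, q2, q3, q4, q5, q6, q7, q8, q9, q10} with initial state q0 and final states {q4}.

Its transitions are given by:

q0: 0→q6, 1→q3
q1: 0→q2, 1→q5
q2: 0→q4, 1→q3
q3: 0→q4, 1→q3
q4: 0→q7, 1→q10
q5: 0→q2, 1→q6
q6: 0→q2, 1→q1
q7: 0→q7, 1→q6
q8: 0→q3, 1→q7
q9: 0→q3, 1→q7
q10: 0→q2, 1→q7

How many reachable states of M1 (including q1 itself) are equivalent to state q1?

3

Reachable states from the start: {q0,q1,q2,q3,q4,q5,q6,q7,q10}. Unreachable: {q8,q9} — drop them.
Initial partition by acceptance: {q4} | {q0,q1,q2,q3,q5,q6,q7,q10}.
Split {q0,q1,q2,q3,q5,q6,q7,q10} by δ(·,0) → {q0,q1,q5,q6,q7,q10} and {q2,q3}.
Split {q0,q1,q5,q6,q7,q10} by δ(·,0) → {q1,q5,q6,q10} and {q0,q7}.
On input 1, block {q1,q5,q6,q10} splits into {q1,q5,q6} and {q10}.
Refine {q0,q7} on symbol 0: members go to different blocks, giving {q0} and {q7}.
No further refinement is possible. Final partition (6 blocks): {q4} | {q1,q5,q6} | {q2,q3} | {q0} | {q10} | {q7}.
State q1 belongs to the block {q1,q5,q6}, which has 3 states.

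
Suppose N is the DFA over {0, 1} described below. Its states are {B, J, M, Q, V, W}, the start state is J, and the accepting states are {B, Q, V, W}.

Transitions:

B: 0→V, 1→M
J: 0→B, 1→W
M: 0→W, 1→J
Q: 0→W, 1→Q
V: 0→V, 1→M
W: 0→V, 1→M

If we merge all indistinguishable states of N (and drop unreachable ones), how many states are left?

3

Reachable states from the start: {B,J,M,V,W}. Unreachable: {Q} — drop them.
Initial partition by acceptance: {B,V,W} | {J,M}.
On input 1, block {J,M} splits into {M} and {J}.
Stable partition: {B,V,W} | {M} | {J} — 3 equivalence classes.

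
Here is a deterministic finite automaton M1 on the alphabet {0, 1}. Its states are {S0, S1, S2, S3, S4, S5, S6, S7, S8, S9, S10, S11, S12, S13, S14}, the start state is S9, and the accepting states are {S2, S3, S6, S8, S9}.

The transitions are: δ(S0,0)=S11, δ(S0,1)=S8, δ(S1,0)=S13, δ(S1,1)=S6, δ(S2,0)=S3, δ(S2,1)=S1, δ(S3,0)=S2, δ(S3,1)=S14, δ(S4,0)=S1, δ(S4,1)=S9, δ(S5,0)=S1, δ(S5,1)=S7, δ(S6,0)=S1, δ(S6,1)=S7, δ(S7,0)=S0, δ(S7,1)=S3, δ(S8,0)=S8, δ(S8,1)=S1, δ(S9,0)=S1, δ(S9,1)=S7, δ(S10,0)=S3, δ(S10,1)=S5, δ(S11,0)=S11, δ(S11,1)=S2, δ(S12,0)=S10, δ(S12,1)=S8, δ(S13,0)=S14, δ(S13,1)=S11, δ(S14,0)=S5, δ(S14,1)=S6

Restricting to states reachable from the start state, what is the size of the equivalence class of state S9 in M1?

First remove the unreachable states {S4,S10,S12}; 12 states remain.
Initial partition by acceptance: {S2,S3,S6,S8,S9} | {S0,S1,S5,S7,S11,S13,S14}.
On input 0, block {S2,S3,S6,S8,S9} splits into {S2,S3,S8} and {S6,S9}.
Split {S0,S1,S5,S7,S11,S13,S14} by δ(·,1) → {S0,S7,S11} and {S1,S14} and {S5,S13}.
No further refinement is possible. Final partition (5 blocks): {S2,S3,S8} | {S0,S7,S11} | {S6,S9} | {S1,S14} | {S5,S13}.
The equivalence class containing S9 is {S6,S9}, of size 2.

2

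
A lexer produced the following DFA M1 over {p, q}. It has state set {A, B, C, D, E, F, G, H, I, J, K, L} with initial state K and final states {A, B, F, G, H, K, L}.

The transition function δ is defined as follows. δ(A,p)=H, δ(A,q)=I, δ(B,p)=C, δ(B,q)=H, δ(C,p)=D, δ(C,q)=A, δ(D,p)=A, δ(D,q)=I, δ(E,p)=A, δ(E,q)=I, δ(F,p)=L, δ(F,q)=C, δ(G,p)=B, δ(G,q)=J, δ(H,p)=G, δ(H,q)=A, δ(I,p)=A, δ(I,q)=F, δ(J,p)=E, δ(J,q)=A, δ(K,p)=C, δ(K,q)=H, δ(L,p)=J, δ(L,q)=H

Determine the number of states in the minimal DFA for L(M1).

All states are reachable from the start state.
Initial partition by acceptance: {A,B,F,G,H,K,L} | {C,D,E,I,J}.
On input p, block {A,B,F,G,H,K,L} splits into {A,F,G,H} and {B,K,L}.
Split {A,F,G,H} by δ(·,p) → {A,H} and {F,G}.
On input p, block {A,H} splits into {A} and {H}.
Refine {C,D,E,I,J} on symbol p: members go to different blocks, giving {D,E,I} and {C,J}.
Split {D,E,I} by δ(·,q) → {D,E} and {I}.
No further refinement is possible. Final partition (7 blocks): {A} | {D,E} | {B,K,L} | {F,G} | {H} | {C,J} | {I}.

7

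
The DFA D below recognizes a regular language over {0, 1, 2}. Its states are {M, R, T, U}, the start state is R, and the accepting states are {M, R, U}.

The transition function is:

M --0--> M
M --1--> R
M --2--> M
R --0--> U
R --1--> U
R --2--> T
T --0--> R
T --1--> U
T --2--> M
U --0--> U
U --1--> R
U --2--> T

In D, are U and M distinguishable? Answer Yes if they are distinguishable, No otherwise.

Every state is reachable, so we keep all 4.
Start with accepting vs non-accepting: {M,R,U} | {T}.
Split {M,R,U} by δ(·,2) → {R,U} and {M}.
No further refinement is possible. Final partition (3 blocks): {R,U} | {T} | {M}.
U and M end up in different blocks, so they are distinguishable. For instance, the string '2' is accepted from only M.

Yes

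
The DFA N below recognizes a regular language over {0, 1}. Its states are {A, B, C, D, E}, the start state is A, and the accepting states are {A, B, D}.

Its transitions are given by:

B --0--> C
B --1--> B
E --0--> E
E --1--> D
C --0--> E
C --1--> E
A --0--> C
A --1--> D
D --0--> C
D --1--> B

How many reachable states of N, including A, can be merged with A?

3

All states are reachable from the start state.
Initial partition by acceptance: {A,B,D} | {C,E}.
Refine {C,E} on symbol 1: members go to different blocks, giving {C} and {E}.
No further refinement is possible. Final partition (3 blocks): {A,B,D} | {C} | {E}.
The equivalence class containing A is {A,B,D}, of size 3.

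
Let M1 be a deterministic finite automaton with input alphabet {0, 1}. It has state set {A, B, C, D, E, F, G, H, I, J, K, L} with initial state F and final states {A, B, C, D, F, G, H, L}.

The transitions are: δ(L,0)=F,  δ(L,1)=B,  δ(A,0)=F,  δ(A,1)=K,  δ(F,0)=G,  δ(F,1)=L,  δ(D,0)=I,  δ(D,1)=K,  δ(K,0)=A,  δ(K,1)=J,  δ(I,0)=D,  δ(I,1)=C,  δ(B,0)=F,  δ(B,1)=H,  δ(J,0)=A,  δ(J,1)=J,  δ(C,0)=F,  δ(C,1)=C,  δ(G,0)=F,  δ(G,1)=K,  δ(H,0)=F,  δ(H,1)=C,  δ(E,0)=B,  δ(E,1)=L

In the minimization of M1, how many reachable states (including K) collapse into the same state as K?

2

First remove the unreachable states {D,E,I}; 9 states remain.
Start with accepting vs non-accepting: {A,B,C,F,G,H,L} | {J,K}.
On input 1, block {A,B,C,F,G,H,L} splits into {B,C,F,H,L} and {A,G}.
On input 0, block {B,C,F,H,L} splits into {B,C,H,L} and {F}.
No further refinement is possible. Final partition (4 blocks): {B,C,H,L} | {J,K} | {A,G} | {F}.
State K belongs to the block {J,K}, which has 2 states.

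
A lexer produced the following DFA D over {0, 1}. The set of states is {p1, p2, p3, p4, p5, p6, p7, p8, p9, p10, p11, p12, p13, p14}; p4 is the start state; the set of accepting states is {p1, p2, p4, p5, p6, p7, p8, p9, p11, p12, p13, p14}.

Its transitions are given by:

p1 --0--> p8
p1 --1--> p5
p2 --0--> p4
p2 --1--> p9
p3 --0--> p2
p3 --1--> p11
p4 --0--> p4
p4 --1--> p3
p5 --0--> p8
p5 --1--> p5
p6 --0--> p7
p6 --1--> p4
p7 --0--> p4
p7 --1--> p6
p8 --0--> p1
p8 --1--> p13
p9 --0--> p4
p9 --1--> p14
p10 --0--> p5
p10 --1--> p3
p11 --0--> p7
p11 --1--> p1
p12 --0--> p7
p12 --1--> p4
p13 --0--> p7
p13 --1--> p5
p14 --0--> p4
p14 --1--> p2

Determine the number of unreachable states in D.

2

Starting at p4 and following transitions, the reachable set is {p1, p2, p3, p4, p5, p6, p7, p8, p9, p11, p13, p14}. That leaves p10, p12 unreachable — 2 in total.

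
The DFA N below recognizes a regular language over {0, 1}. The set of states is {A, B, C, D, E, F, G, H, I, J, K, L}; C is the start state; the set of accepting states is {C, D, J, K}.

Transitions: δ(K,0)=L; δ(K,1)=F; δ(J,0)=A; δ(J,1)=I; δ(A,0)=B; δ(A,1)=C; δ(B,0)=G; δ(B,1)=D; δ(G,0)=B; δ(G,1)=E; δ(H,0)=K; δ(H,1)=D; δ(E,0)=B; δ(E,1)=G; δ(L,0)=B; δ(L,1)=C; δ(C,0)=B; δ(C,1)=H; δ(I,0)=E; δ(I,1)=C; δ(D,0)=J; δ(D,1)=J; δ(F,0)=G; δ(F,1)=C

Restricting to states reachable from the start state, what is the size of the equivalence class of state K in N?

2

Every state is reachable, so we keep all 12.
Initial partition by acceptance: {C,D,J,K} | {A,B,E,F,G,H,I,L}.
Split {C,D,J,K} by δ(·,0) → {C,J,K} and {D}.
Refine {A,B,E,F,G,H,I,L} on symbol 0: members go to different blocks, giving {A,B,E,F,G,I,L} and {H}.
On input 1, block {C,J,K} splits into {J,K} and {C}.
Refine {A,B,E,F,G,I,L} on symbol 1: members go to different blocks, giving {A,F,I,L} and {E,G} and {B}.
On input 0, block {A,F,I,L} splits into {A,L} and {F,I}.
The partition is now stable with 8 blocks: {J,K} | {A,L} | {D} | {H} | {C} | {E,G} | {B} | {F,I}.
State K belongs to the block {J,K}, which has 2 states.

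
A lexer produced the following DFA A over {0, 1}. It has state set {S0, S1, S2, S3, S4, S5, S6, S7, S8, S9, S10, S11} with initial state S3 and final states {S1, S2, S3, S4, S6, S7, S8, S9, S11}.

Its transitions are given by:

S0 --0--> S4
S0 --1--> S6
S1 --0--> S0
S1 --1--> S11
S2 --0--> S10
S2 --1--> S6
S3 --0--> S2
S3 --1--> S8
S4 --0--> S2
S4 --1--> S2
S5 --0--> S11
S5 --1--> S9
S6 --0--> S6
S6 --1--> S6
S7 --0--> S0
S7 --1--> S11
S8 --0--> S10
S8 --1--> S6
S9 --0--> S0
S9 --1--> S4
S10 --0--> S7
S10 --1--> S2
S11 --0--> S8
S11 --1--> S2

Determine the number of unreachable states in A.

3

BFS from S3 reaches {S0, S2, S3, S4, S6, S7, S8, S10, S11}; the 3 state(s) S1, S5, S9 are never visited.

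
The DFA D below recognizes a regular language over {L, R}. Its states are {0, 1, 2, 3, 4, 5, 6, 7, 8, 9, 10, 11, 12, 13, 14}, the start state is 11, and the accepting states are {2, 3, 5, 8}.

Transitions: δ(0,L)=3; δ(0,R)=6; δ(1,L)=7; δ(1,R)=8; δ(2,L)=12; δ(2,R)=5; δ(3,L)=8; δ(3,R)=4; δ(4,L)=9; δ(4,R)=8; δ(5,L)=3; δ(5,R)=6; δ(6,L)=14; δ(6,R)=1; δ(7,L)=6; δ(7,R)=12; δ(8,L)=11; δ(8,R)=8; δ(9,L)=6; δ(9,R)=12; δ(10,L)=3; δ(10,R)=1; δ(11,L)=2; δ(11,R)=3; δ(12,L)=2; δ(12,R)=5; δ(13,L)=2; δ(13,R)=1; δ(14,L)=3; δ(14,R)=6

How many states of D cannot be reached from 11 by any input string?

No path from 11 leads to 0, 10, 13; the other 12 states are all reachable.

3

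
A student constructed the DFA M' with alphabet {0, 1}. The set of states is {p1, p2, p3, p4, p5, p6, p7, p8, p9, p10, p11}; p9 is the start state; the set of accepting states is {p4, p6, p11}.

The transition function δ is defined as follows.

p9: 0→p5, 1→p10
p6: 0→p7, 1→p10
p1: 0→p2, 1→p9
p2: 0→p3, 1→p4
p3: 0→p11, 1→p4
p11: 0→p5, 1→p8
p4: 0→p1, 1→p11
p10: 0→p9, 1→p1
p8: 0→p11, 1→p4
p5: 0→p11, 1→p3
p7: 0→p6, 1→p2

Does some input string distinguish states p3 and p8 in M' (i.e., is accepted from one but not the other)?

First remove the unreachable states {p6,p7}; 9 states remain.
Start with accepting vs non-accepting: {p4,p11} | {p1,p2,p3,p5,p8,p9,p10}.
On input 1, block {p4,p11} splits into {p4} and {p11}.
Refine {p1,p2,p3,p5,p8,p9,p10} on symbol 0: members go to different blocks, giving {p1,p2,p9,p10} and {p3,p5,p8}.
Refine {p1,p2,p9,p10} on symbol 0: members go to different blocks, giving {p1,p10} and {p2,p9}.
On input 1, block {p1,p10} splits into {p1} and {p10}.
Refine {p3,p5,p8} on symbol 1: members go to different blocks, giving {p3,p8} and {p5}.
On input 0, block {p2,p9} splits into {p2} and {p9}.
No further refinement is possible. Final partition (8 blocks): {p4} | {p1} | {p11} | {p3,p8} | {p2} | {p10} | {p5} | {p9}.
p3 and p8 lie in the same block of the stable partition, so they are equivalent — no string distinguishes them.

No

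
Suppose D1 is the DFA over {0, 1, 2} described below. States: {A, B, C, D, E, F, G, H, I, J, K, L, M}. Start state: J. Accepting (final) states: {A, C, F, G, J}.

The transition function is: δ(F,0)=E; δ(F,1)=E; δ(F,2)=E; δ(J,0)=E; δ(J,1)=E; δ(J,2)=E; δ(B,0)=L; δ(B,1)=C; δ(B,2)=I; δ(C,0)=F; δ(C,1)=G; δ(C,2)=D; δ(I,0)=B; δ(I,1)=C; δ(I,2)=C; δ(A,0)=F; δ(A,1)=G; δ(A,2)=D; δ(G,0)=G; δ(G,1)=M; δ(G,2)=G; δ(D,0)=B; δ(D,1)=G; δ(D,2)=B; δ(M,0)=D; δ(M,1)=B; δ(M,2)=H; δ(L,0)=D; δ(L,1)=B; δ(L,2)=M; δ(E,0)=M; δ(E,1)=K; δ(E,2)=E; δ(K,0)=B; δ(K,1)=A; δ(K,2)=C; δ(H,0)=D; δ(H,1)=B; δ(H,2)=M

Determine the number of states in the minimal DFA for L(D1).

8

P0 = {A,C,F,G,J} | {B,D,E,H,I,K,L,M}.
Split {A,C,F,G,J} by δ(·,0) → {A,C,G} and {F,J}.
Refine {A,C,G} on symbol 0: members go to different blocks, giving {A,C} and {G}.
Split {B,D,E,H,I,K,L,M} by δ(·,1) → {E,H,L,M} and {B,I,K} and {D}.
Refine {E,H,L,M} on symbol 0: members go to different blocks, giving {H,L,M} and {E}.
On input 0, block {B,I,K} splits into {I,K} and {B}.
The partition is now stable with 8 blocks: {A,C} | {H,L,M} | {F,J} | {G} | {I,K} | {D} | {E} | {B}.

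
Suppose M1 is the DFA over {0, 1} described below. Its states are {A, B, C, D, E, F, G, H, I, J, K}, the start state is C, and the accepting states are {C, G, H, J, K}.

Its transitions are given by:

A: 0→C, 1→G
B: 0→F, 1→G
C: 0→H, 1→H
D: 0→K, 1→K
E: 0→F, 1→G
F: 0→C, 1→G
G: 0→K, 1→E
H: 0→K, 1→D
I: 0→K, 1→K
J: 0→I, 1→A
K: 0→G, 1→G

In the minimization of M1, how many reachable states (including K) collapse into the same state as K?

1

First remove the unreachable states {A,B,I,J}; 7 states remain.
Start with accepting vs non-accepting: {C,G,H,K} | {D,E,F}.
Split {C,G,H,K} by δ(·,1) → {C,K} and {G,H}.
Split {D,E,F} by δ(·,0) → {D,F} and {E}.
On input 1, block {D,F} splits into {D} and {F}.
Split {G,H} by δ(·,1) → {G} and {H}.
Split {C,K} by δ(·,0) → {C} and {K}.
The partition is now stable with 7 blocks: {C} | {D} | {G} | {E} | {F} | {H} | {K}.
The equivalence class containing K is {K}, of size 1.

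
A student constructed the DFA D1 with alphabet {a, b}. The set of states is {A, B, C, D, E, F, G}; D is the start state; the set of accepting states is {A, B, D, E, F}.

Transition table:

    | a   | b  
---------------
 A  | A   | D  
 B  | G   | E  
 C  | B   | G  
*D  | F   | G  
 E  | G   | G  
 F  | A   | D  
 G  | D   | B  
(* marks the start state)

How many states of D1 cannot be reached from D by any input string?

BFS from D reaches {A, B, D, E, F, G}; the 1 state(s) C are never visited.

1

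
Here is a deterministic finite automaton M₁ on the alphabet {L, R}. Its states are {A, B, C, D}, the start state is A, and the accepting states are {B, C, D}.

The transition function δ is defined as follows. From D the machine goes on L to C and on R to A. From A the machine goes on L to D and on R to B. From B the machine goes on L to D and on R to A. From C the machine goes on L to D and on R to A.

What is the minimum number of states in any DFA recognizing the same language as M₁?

Every state is reachable, so we keep all 4.
Start with accepting vs non-accepting: {B,C,D} | {A}.
Stable partition: {B,C,D} | {A} — 2 equivalence classes.

2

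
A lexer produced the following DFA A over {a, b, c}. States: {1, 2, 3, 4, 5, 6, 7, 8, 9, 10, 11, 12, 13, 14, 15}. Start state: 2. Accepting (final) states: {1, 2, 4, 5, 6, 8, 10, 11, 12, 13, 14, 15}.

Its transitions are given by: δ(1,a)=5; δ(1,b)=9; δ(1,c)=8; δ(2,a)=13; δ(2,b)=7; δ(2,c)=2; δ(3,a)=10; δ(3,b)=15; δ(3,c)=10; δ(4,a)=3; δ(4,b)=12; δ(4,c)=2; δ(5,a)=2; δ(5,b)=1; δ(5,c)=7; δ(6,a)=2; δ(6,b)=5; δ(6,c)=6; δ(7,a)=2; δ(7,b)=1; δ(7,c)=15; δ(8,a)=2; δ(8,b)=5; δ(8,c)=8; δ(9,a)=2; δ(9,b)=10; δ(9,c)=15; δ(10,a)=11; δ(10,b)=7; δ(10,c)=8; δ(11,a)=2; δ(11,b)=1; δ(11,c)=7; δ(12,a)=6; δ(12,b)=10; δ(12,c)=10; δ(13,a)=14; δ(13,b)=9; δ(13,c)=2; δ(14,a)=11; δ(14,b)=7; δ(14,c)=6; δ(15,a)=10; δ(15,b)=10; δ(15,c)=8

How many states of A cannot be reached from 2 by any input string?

3

Starting at 2 and following transitions, the reachable set is {1, 2, 5, 6, 7, 8, 9, 10, 11, 13, 14, 15}. That leaves 3, 4, 12 unreachable — 3 in total.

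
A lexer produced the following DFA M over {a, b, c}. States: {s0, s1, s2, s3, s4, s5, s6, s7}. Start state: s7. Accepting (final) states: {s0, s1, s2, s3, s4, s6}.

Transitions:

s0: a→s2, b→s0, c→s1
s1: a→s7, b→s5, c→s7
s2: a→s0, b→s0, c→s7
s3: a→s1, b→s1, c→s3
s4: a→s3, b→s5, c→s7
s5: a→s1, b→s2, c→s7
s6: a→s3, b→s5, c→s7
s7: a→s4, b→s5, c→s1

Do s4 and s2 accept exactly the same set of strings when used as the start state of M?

States {s6} cannot be reached from the start state, so discard them.
Start with accepting vs non-accepting: {s0,s1,s2,s3,s4} | {s5,s7}.
Refine {s0,s1,s2,s3,s4} on symbol a: members go to different blocks, giving {s0,s2,s3,s4} and {s1}.
Split {s0,s2,s3,s4} by δ(·,a) → {s0,s2,s4} and {s3}.
Split {s0,s2,s4} by δ(·,a) → {s0,s2} and {s4}.
On input c, block {s0,s2} splits into {s0} and {s2}.
Refine {s5,s7} on symbol a: members go to different blocks, giving {s5} and {s7}.
Stable partition: {s0} | {s5} | {s1} | {s3} | {s4} | {s2} | {s7} — 7 equivalence classes.
s4 and s2 end up in different blocks, so they are distinguishable. For instance, the string 'b' is accepted from only s2.

No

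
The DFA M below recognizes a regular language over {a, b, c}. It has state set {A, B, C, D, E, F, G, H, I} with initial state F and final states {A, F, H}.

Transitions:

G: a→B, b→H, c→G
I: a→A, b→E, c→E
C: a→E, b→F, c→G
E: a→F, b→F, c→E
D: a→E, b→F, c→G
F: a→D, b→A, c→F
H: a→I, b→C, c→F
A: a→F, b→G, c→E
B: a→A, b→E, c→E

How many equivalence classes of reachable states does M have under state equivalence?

7

Every state is reachable, so we keep all 9.
P0 = {A,F,H} | {B,C,D,E,G,I}.
Split {A,F,H} by δ(·,a) → {F,H} and {A}.
Refine {F,H} on symbol b: members go to different blocks, giving {F} and {H}.
On input a, block {B,C,D,E,G,I} splits into {C,D,G} and {B,I} and {E}.
On input a, block {C,D,G} splits into {C,D} and {G}.
Stable partition: {F} | {C,D} | {A} | {H} | {B,I} | {E} | {G} — 7 equivalence classes.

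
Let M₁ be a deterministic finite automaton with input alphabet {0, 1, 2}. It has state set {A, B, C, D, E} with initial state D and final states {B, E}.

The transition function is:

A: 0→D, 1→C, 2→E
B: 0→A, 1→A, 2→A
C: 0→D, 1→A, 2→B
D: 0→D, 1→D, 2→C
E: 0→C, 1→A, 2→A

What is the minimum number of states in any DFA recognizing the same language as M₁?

3

All states are reachable from the start state.
P0 = {B,E} | {A,C,D}.
On input 2, block {A,C,D} splits into {A,C} and {D}.
The partition is now stable with 3 blocks: {B,E} | {A,C} | {D}.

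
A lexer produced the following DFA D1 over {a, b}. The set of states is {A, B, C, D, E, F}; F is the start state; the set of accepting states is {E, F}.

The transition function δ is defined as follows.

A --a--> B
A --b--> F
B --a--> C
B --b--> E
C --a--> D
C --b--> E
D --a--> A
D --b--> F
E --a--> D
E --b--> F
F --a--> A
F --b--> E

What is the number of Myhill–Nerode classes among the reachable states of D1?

2

Every state is reachable, so we keep all 6.
Start with accepting vs non-accepting: {E,F} | {A,B,C,D}.
No further refinement is possible. Final partition (2 blocks): {E,F} | {A,B,C,D}.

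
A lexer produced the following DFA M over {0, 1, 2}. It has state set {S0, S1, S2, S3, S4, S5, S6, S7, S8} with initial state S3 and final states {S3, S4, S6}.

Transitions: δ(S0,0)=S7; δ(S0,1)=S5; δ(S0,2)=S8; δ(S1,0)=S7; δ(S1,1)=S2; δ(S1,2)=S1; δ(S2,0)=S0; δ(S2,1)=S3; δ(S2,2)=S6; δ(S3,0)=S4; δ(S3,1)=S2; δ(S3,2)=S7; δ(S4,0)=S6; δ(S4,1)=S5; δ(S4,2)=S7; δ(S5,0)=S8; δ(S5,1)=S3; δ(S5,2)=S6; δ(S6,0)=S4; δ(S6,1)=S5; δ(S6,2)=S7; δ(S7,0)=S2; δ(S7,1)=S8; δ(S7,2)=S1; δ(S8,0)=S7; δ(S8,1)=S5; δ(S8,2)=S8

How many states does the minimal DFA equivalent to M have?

4

P0 = {S3,S4,S6} | {S0,S1,S2,S5,S7,S8}.
Refine {S0,S1,S2,S5,S7,S8} on symbol 1: members go to different blocks, giving {S0,S1,S7,S8} and {S2,S5}.
On input 0, block {S0,S1,S7,S8} splits into {S0,S1,S8} and {S7}.
No further refinement is possible. Final partition (4 blocks): {S3,S4,S6} | {S0,S1,S8} | {S2,S5} | {S7}.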